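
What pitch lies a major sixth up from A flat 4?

Counting six letter names up from A lands on F.
A major sixth spans 9 semitones, so from Ab4 the target pitch is F5.

F 5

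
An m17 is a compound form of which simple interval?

minor third

Subtracting seven from the interval number removes an octave: 17 − 14 = 3.
So a minor seventeenth is 2 octaves plus a minor third. The quality is unchanged.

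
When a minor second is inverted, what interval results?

The rule of nine gives the new number: 9 − 2 = 7, so a second becomes a seventh.
And minor becomes major under inversion, so we get a major seventh.

M7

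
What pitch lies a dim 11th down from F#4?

C##3

Four letters down from F (plus an octave) reaches C.
A diminished eleventh spans 16 semitones, so from F#4 the target pitch is C##3.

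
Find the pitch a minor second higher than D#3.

E3

Counting two letter names up from D lands on E.
Moving 1 semitone up from D#3 (the size of a minor second) reaches E3.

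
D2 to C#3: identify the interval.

major 7th

D to C spans seven letter names (D-E-F-G-A-B-C): a seventh.
D2 to C#3 is 11 semitones, matching the major seventh exactly, so the quality is major.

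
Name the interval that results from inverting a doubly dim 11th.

First reduce the compound doubly diminished eleventh to its simple form, a doubly diminished fourth.
Interval numbers invert to sum to nine: 4 + 5 = 9, so a fourth inverts to a fifth.
Quality inverts too: doubly diminished becomes doubly augmented. That makes the inversion a doubly augmented fifth.

doubly augmented fifth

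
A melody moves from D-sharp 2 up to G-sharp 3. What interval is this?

perfect eleventh

D to G spans four letter names (D-E-F-G), plus an octave: an eleventh.
Counting semitones, D#2→G#3 is 17, which is the perfect eleventh.
(Equivalently, a compound perfect fourth: a perfect fourth plus an octave.)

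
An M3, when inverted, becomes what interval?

minor 6th

Inverted interval numbers add to nine, so a third pairs with a sixth (3 + 6 = 9).
Quality inverts too: major becomes minor. That makes the inversion a minor sixth.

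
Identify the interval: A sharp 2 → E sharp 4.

perfect twelfth

A to E spans five letter names (A-B-C-D-E), plus an octave, so the interval is some kind of twelfth.
Counting semitones, A#2→E#4 is 19, which is the perfect twelfth.
(Equivalently, a compound perfect fifth: a perfect fifth plus an octave.)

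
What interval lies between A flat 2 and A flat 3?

A to A is the same letter name, plus an octave — that makes it an octave of some quality.
Ab2 to Ab3 is 12 semitones, matching the perfect octave exactly, so the quality is perfect.

perfect octave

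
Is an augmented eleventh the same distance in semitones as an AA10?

An augmented eleventh = 18 semitones = a doubly augmented tenth; enharmonically equal.

Yes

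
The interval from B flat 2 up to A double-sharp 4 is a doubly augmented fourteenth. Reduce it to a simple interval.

doubly augmented 7th

Each octave removed subtracts seven from the number: 14 − 7 = 7.
So a doubly augmented fourteenth is an octave plus a doubly augmented seventh. The quality is unchanged.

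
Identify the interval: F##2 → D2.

Descending from F##2 to D2 is the same interval as ascending D2 to F##2.
D to F spans three letter names (D-E-F), so the interval is some kind of third.
D2 to F##2 spans 5 semitones — one semitone wider than the major third (4) — giving an augmented third.

augmented 3rd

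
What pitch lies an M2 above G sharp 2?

A sharp 2

The second takes the letter from G up to A.
A major second spans 2 semitones, so from G#2 the target pitch is A#2.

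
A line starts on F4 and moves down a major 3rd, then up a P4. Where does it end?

A major third down from F4 is Db4.
Db4 up a perfect fourth → Gb4 (5 semitones).

Gb4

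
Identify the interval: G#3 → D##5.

G to D spans five letter names (G-A-B-C-D), plus an octave — that makes it a twelfth of some quality.
The perfect twelfth is 19 semitones; here we have 20, one semitone wider: augmented.
(Equivalently, a compound augmented fifth: an augmented fifth plus an octave.)

A12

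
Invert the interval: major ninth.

First reduce the compound major ninth to its simple form, a major second.
Interval numbers invert to sum to nine: 2 + 7 = 9, so a second inverts to a seventh.
Quality inverts too: major becomes minor. That makes the inversion a minor seventh.

m7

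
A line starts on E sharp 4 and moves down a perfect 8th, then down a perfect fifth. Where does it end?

A sharp 2

Down a perfect octave from E#4: E#3 (12 semitones down).
A perfect fifth down from E#3 is A#2.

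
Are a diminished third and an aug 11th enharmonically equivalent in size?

No

A diminished third spans 2 semitones; an augmented eleventh spans 18 semitones. They differ by 16.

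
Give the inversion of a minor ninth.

major seventh

First reduce the compound minor ninth to its simple form, a minor second.
Interval numbers invert to sum to nine: 2 + 7 = 9, so a second inverts to a seventh.
And minor becomes major under inversion, so we get a major seventh.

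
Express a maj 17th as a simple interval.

Subtracting seven from the interval number removes an octave: 17 − 14 = 3.
That makes a major seventeenth a compound major third — 2 octaves plus a major third.

major 3rd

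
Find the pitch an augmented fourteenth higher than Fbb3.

Seven letters up from F (plus an octave) reaches E.
An augmented fourteenth is 24 semitones; 24 semitones up from Fbb3 gives Eb5.

Eb5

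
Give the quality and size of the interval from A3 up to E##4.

doubly augmented 5th

A to E spans five letter names (A-B-C-D-E), so the interval is some kind of fifth.
The perfect fifth is 7 semitones; here we have 9, two semitones wider: doubly augmented.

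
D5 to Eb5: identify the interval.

minor 2nd

D to E spans two letter names (D-E), so the interval is some kind of second.
At 1 semitone, D5→Eb5 falls one short of a major second: minor.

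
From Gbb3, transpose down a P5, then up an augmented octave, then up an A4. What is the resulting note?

F4

Gbb3 down a perfect fifth → Cbb3 (7 semitones).
Cbb3 up an augmented octave → Cb4 (13 semitones).
An augmented fourth up from Cb4 is F4.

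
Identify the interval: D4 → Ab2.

Descending from D4 to Ab2 is the same interval as ascending Ab2 to D4.
A to D spans four letter names (A-B-C-D), plus an octave — that makes it an eleventh of some quality.
The perfect eleventh is 17 semitones; here we have 18, one semitone wider: augmented.
(Equivalently, a compound augmented fourth: an augmented fourth plus an octave.)

A11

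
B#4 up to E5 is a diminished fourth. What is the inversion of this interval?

Interval numbers invert to sum to nine: 4 + 5 = 9, so a fourth inverts to a fifth.
The quality also flips — diminished becomes augmented — giving an augmented fifth.

augmented 5th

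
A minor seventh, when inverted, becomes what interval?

major second

The rule of nine gives the new number: 9 − 7 = 2, so a seventh becomes a second.
Quality inverts too: minor becomes major. That makes the inversion a major second.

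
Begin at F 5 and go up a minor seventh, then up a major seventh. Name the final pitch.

D 7

A minor seventh up from F5 is Eb6.
Up a major seventh from Eb6: D7 (11 semitones up).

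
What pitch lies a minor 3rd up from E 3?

The third takes the letter from E up to G.
Moving 3 semitones up from E3 (the size of a minor third) reaches G3.

G 3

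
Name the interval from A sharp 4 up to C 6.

A to C spans three letter names (A-B-C), plus an octave — that makes it a tenth of some quality.
A#4 to C6 spans 14 semitones — two semitones narrower than the major tenth (16) — giving a diminished tenth.
(Equivalently, a compound diminished third: a diminished third plus an octave.)

d10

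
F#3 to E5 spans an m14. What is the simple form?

Subtracting seven from the interval number removes an octave: 14 − 7 = 7.
That makes a minor fourteenth a compound minor seventh — an octave plus a minor seventh.

minor seventh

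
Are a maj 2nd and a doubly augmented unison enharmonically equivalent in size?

Yes

A major second = 2 semitones = a doubly augmented unison; enharmonically equal.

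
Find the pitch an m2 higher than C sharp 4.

D 4

Counting two letter names up from C lands on D.
Moving 1 semitone up from C#4 (the size of a minor second) reaches D4.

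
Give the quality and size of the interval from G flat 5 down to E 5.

Descending from Gb5 to E5 is the same interval as ascending E5 to Gb5.
E to G spans three letter names (E-F-G), so the interval is some kind of third.
A major third would be 4 semitones; E5 to Gb5 is 2, two semitones narrower, so the interval is diminished.

diminished 3rd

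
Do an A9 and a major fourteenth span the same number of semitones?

No

15 semitones (augmented ninth) vs 23 semitones (major fourteenth): not equal.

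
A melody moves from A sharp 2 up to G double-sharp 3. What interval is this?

M7

A to G spans seven letter names (A-B-C-D-E-F-G), so the interval is some kind of seventh.
Counting semitones, A#2→G##3 is 11, which is the major seventh.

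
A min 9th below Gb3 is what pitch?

F2

Two letters down from G (plus an octave) reaches F.
Moving 13 semitones down from Gb3 (the size of a minor ninth) reaches F2.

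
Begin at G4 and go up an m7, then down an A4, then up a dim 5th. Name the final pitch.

Gbb5

G4 up a minor seventh → F5 (10 semitones).
An augmented fourth down from F5 is Cb5.
Cb5 up a diminished fifth → Gbb5 (6 semitones).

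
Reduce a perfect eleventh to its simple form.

perfect fourth

Each octave removed subtracts seven from the number: 11 − 7 = 4.
That makes a perfect eleventh a compound perfect fourth — an octave plus a perfect fourth.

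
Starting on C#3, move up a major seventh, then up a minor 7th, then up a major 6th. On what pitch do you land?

Up a major seventh from C#3: B#3 (11 semitones up).
Up a minor seventh from B#3: A#4 (10 semitones up).
A major sixth up from A#4 is F##5.

F##5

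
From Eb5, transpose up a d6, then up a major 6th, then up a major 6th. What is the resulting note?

Eb5 up a diminished sixth → Cbb6 (7 semitones).
Cbb6 up a major sixth → Abb6 (9 semitones).
A major sixth up from Abb6 is Fb7.

Fb7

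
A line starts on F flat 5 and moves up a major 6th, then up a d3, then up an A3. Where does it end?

Up a major sixth from Fb5: Db6 (9 semitones up).
Db6 up a diminished third → Fbb6 (2 semitones).
An augmented third up from Fbb6 is Ab6.

A flat 6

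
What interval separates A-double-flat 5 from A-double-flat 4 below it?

perfect octave

Descending from Abb5 to Abb4 is the same interval as ascending Abb4 to Abb5.
A to A is the same letter name, plus an octave — that makes it an octave of some quality.
Abb4 to Abb5 is 12 semitones, matching the perfect octave exactly, so the quality is perfect.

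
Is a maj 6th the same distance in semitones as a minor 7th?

A major sixth spans 9 semitones; a minor seventh spans 10 semitones. They differ by 1.

No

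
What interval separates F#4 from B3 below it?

Descending from F#4 to B3 is the same interval as ascending B3 to F#4.
B to F spans five letter names (B-C-D-E-F), so the interval is some kind of fifth.
The perfect fifth spans 7 semitones, and B3 to F#4 is exactly 7 semitones — so this is a perfect fifth.

perfect fifth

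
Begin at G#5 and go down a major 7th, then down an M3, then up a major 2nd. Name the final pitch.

Down a major seventh from G#5: A4 (11 semitones down).
Down a major third from A4: F4 (4 semitones down).
Up a major second from F4: G4 (2 semitones up).

G4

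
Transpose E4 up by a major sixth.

The sixth takes the letter from E up to C.
A major sixth is 9 semitones; 9 semitones up from E4 gives C#5.

C#5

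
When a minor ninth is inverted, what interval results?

major seventh

First reduce the compound minor ninth to its simple form, a minor second.
Inverted interval numbers add to nine, so a second pairs with a seventh (2 + 7 = 9).
Quality inverts too: minor becomes major. That makes the inversion a major seventh.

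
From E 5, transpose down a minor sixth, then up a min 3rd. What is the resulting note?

B 4

A minor sixth down from E5 is G#4.
Up a minor third from G#4: B4 (3 semitones up).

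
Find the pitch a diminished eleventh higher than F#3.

Four letters up from F (plus an octave) reaches B.
Moving 16 semitones up from F#3 (the size of a diminished eleventh) reaches Bb4.

Bb4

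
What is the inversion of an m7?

major second

The rule of nine gives the new number: 9 − 7 = 2, so a seventh becomes a second.
And minor becomes major under inversion, so we get a major second.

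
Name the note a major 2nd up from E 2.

F sharp 2

The second takes the letter from E up to F.
A major second spans 2 semitones, so from E2 the target pitch is F#2.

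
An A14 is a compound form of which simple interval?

augmented 7th

Take out an octave (7 from the number): 14 − 7 = 7.
That makes an augmented fourteenth a compound augmented seventh — an octave plus an augmented seventh.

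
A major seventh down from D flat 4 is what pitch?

E double-flat 3

The seventh takes the letter from D down to E.
A major seventh spans 11 semitones, so from Db4 the target pitch is Ebb3.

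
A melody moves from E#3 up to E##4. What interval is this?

E to E is the same letter name, plus an octave — that makes it an octave of some quality.
E#3 to E##4 spans 13 semitones — one semitone wider than the perfect octave (12) — giving an augmented octave.

A8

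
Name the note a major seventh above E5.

The seventh takes the letter from E up to D.
Moving 11 semitones up from E5 (the size of a major seventh) reaches D#6.

D#6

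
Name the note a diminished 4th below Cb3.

G2

Counting four letter names down from C lands on G.
A diminished fourth spans 4 semitones, so from Cb3 the target pitch is G2.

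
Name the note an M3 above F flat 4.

A flat 4

The third takes the letter from F up to A.
A major third is 4 semitones; 4 semitones up from Fb4 gives Ab4.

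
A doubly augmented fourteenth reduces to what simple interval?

Take out an octave (7 from the number): 14 − 7 = 7.
Quality carries through unchanged, so the simple form is a doubly augmented seventh.

AA7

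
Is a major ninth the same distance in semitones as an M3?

14 semitones (major ninth) vs 4 semitones (major third): not equal.

No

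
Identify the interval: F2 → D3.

major 6th

F to D spans six letter names (F-G-A-B-C-D), so the interval is some kind of sixth.
F2 to D3 is 9 semitones, matching the major sixth exactly, so the quality is major.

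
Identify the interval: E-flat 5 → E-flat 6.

E to E is the same letter name, plus an octave — that makes it an octave of some quality.
The perfect octave spans 12 semitones, and Eb5 to Eb6 is exactly 12 semitones — so this is a perfect octave.

perfect 8th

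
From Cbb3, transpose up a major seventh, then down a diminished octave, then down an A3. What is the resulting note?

Gbb2

Cbb3 up a major seventh → Bbb3 (11 semitones).
A diminished octave down from Bbb3 is Bb2.
An augmented third down from Bb2 is Gbb2.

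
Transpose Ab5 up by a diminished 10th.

Cbb7

Three letters up from A (plus an octave) reaches C.
Moving 14 semitones up from Ab5 (the size of a diminished tenth) reaches Cbb7.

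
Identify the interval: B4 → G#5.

M6

B to G spans six letter names (B-C-D-E-F-G): a sixth.
The major sixth spans 9 semitones, and B4 to G#5 is exactly 9 semitones — so this is a major sixth.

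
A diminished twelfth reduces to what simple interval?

Each octave removed subtracts seven from the number: 12 − 7 = 5.
Quality carries through unchanged, so the simple form is a diminished fifth.

diminished fifth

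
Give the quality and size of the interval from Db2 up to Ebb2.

D to E spans two letter names (D-E) — that makes it a second of some quality.
Db2 to Ebb2 is 1 semitone, a half step short of the major second (2), so this is minor.

minor 2nd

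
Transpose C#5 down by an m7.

Seven letter names down from C: D.
Moving 10 semitones down from C#5 (the size of a minor seventh) reaches D#4.

D#4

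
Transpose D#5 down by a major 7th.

E4

Counting seven letter names down from D lands on E.
A major seventh is 11 semitones; 11 semitones down from D#5 gives E4.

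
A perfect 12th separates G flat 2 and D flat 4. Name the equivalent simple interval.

Each octave removed subtracts seven from the number: 12 − 7 = 5.
That makes a perfect twelfth a compound perfect fifth — an octave plus a perfect fifth.

P5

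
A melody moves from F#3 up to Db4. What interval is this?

diminished 6th

F to D spans six letter names (F-G-A-B-C-D), so the interval is some kind of sixth.
A major sixth would be 9 semitones; F#3 to Db4 is 7, two semitones narrower, so the interval is diminished.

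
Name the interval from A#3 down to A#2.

Descending from A#3 to A#2 is the same interval as ascending A#2 to A#3.
A to A is the same letter name, plus an octave — that makes it an octave of some quality.
The perfect octave spans 12 semitones, and A#2 to A#3 is exactly 12 semitones — so this is a perfect octave.

perfect octave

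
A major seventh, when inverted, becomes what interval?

m2

Inverted interval numbers add to nine, so a seventh pairs with a second (7 + 2 = 9).
The quality also flips — major becomes minor — giving a minor second.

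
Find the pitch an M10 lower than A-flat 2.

F-flat 1

Counting three letter names plus an octave down from A lands on F.
A major tenth is 16 semitones; 16 semitones down from Ab2 gives Fb1.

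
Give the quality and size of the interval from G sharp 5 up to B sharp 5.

G to B spans three letter names (G-A-B) — that makes it a third of some quality.
G#5 to B#5 is 4 semitones, matching the major third exactly, so the quality is major.

major third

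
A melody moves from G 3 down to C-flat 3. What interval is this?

augmented fifth

Descending from G3 to Cb3 is the same interval as ascending Cb3 to G3.
C to G spans five letter names (C-D-E-F-G): a fifth.
A perfect fifth would be 7 semitones; Cb3 to G3 is 8, one semitone wider, so the interval is augmented.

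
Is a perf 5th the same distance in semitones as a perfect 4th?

No

7 semitones (perfect fifth) vs 5 semitones (perfect fourth): not equal.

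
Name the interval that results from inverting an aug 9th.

diminished seventh

First reduce the compound augmented ninth to its simple form, an augmented second.
The rule of nine gives the new number: 9 − 2 = 7, so a second becomes a seventh.
And augmented becomes diminished under inversion, so we get a diminished seventh.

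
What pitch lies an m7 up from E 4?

D 5

The seventh takes the letter from E up to D.
A minor seventh is 10 semitones; 10 semitones up from E4 gives D5.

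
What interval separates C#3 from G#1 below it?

perfect 11th

Descending from C#3 to G#1 is the same interval as ascending G#1 to C#3.
G to C spans four letter names (G-A-B-C), plus an octave: an eleventh.
The perfect eleventh spans 17 semitones, and G#1 to C#3 is exactly 17 semitones — so this is a perfect eleventh.
(Equivalently, a compound perfect fourth: a perfect fourth plus an octave.)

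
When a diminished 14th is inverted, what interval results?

augmented second

First reduce the compound diminished fourteenth to its simple form, a diminished seventh.
The rule of nine gives the new number: 9 − 7 = 2, so a seventh becomes a second.
And diminished becomes augmented under inversion, so we get an augmented second.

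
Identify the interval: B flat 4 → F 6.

perfect 12th

B to F spans five letter names (B-C-D-E-F), plus an octave, so the interval is some kind of twelfth.
The perfect twelfth spans 19 semitones, and Bb4 to F6 is exactly 19 semitones — so this is a perfect twelfth.
(Equivalently, a compound perfect fifth: a perfect fifth plus an octave.)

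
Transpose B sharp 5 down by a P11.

F double-sharp 4

Four letters down from B (plus an octave) reaches F.
A perfect eleventh spans 17 semitones, so from B#5 the target pitch is F##4.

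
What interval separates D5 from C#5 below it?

minor second

Descending from D5 to C#5 is the same interval as ascending C#5 to D5.
C to D spans two letter names (C-D): a second.
A major second would be 2 semitones, but C#5 to D5 is 1 — one semitone narrower, making it a minor second.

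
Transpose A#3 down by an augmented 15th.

A1

The letter stays A (same as the start), shifted two octaves down.
Moving 25 semitones down from A#3 (the size of an augmented fifteenth) reaches A1.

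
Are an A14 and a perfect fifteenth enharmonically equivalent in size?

Yes

Both span 24 semitones: an augmented fourteenth and a perfect fifteenth are the same chromatic distance.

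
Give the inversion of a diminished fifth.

Interval numbers invert to sum to nine: 5 + 4 = 9, so a fifth inverts to a fourth.
The quality also flips — diminished becomes augmented — giving an augmented fourth.

augmented fourth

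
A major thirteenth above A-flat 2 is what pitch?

The thirteenth's letter: A up six letter names plus an octave → F.
A major thirteenth is 21 semitones; 21 semitones up from Ab2 gives F4.

F 4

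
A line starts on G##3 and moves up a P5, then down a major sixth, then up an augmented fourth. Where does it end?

B##3

G##3 up a perfect fifth → D##4 (7 semitones).
Down a major sixth from D##4: F##3 (9 semitones down).
Up an augmented fourth from F##3: B##3 (6 semitones up).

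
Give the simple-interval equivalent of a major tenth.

Each octave removed subtracts seven from the number: 10 − 7 = 3.
So a major tenth is an octave plus a major third. The quality is unchanged.

major third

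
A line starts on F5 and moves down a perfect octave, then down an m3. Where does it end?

D4

A perfect octave down from F5 is F4.
Down a minor third from F4: D4 (3 semitones down).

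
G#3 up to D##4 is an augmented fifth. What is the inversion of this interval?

d4

Interval numbers invert to sum to nine: 5 + 4 = 9, so a fifth inverts to a fourth.
And augmented becomes diminished under inversion, so we get a diminished fourth.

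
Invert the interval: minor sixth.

major 3rd

The rule of nine gives the new number: 9 − 6 = 3, so a sixth becomes a third.
The quality also flips — minor becomes major — giving a major third.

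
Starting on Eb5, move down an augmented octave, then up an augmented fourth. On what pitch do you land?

An augmented octave down from Eb5 is Ebb4.
An augmented fourth up from Ebb4 is Ab4.

Ab4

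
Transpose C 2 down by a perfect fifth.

F 1

Counting five letter names down from C lands on F.
A perfect fifth is 7 semitones; 7 semitones down from C2 gives F1.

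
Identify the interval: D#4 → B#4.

major sixth

D to B spans six letter names (D-E-F-G-A-B) — that makes it a sixth of some quality.
D#4 to B#4 is 9 semitones, matching the major sixth exactly, so the quality is major.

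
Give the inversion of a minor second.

Interval numbers invert to sum to nine: 2 + 7 = 9, so a second inverts to a seventh.
And minor becomes major under inversion, so we get a major seventh.

M7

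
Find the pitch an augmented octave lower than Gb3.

For an octave the letter name doesn't change: still G, an octave down.
An augmented octave spans 13 semitones, so from Gb3 the target pitch is Gbb2.

Gbb2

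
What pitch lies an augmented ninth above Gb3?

Two letters up from G (plus an octave) reaches A.
An augmented ninth spans 15 semitones, so from Gb3 the target pitch is A4.

A4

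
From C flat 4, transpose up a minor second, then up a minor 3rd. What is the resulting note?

F double-flat 4

Cb4 up a minor second → Dbb4 (1 semitone).
A minor third up from Dbb4 is Fbb4.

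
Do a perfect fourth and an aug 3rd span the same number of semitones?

Both span 5 semitones: a perfect fourth and an augmented third are the same chromatic distance.

Yes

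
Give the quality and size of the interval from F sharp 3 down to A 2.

major sixth

Descending from F#3 to A2 is the same interval as ascending A2 to F#3.
A to F spans six letter names (A-B-C-D-E-F): a sixth.
The major sixth spans 9 semitones, and A2 to F#3 is exactly 9 semitones — so this is a major sixth.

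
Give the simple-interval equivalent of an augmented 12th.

Subtracting seven from the interval number removes an octave: 12 − 7 = 5.
That makes an augmented twelfth a compound augmented fifth — an octave plus an augmented fifth.

augmented fifth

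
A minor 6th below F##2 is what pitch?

A##1

The sixth takes the letter from F down to A.
A minor sixth is 8 semitones; 8 semitones down from F##2 gives A##1.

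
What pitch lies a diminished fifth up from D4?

The fifth takes the letter from D up to A.
Moving 6 semitones up from D4 (the size of a diminished fifth) reaches Ab4.

Ab4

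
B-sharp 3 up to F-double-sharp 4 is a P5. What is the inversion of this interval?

perfect fourth

Inverted interval numbers add to nine, so a fifth pairs with a fourth (5 + 4 = 9).
And perfect stays perfect under inversion, so we get a perfect fourth.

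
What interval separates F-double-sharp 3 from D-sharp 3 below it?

Descending from F##3 to D#3 is the same interval as ascending D#3 to F##3.
D to F spans three letter names (D-E-F): a third.
D#3 to F##3 is 4 semitones, matching the major third exactly, so the quality is major.

major third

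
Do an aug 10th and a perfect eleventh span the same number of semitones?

Yes

An augmented tenth spans 17 semitones, and a perfect eleventh also spans 17 semitones — they're enharmonic.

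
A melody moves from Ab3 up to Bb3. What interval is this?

A to B spans two letter names (A-B) — that makes it a second of some quality.
Counting semitones, Ab3→Bb3 is 2, which is the major second.

major second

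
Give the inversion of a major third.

minor 6th

Inverted interval numbers add to nine, so a third pairs with a sixth (3 + 6 = 9).
The quality also flips — major becomes minor — giving a minor sixth.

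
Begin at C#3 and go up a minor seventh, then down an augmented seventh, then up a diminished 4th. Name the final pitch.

Fbb3

A minor seventh up from C#3 is B3.
B3 down an augmented seventh → Cb3 (12 semitones).
Up a diminished fourth from Cb3: Fbb3 (4 semitones up).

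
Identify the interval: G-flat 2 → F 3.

G to F spans seven letter names (G-A-B-C-D-E-F), so the interval is some kind of seventh.
The major seventh spans 11 semitones, and Gb2 to F3 is exactly 11 semitones — so this is a major seventh.

major seventh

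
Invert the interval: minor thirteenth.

First reduce the compound minor thirteenth to its simple form, a minor sixth.
Interval numbers invert to sum to nine: 6 + 3 = 9, so a sixth inverts to a third.
And minor becomes major under inversion, so we get a major third.

M3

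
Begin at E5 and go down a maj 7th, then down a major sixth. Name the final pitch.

A major seventh down from E5 is F4.
F4 down a major sixth → Ab3 (9 semitones).

Ab3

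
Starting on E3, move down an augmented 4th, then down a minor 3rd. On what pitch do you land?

G2

An augmented fourth down from E3 is Bb2.
Down a minor third from Bb2: G2 (3 semitones down).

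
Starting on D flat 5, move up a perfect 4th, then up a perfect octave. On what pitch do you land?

G flat 6

Db5 up a perfect fourth → Gb5 (5 semitones).
Up a perfect octave from Gb5: Gb6 (12 semitones up).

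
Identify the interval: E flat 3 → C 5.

E to C spans six letter names (E-F-G-A-B-C), plus an octave, so the interval is some kind of thirteenth.
The major thirteenth spans 21 semitones, and Eb3 to C5 is exactly 21 semitones — so this is a major thirteenth.
(Equivalently, a compound major sixth: a major sixth plus an octave.)

major thirteenth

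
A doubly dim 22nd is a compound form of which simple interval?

dd8

Take out 2 octaves (14 from the number): 22 − 14 = 8.
Quality carries through unchanged, so the simple form is a doubly diminished octave.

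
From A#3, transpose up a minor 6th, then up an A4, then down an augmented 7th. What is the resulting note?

C4

A minor sixth up from A#3 is F#4.
Up an augmented fourth from F#4: B#4 (6 semitones up).
An augmented seventh down from B#4 is C4.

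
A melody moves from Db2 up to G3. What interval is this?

augmented 11th

D to G spans four letter names (D-E-F-G), plus an octave, so the interval is some kind of eleventh.
Db2 to G3 spans 18 semitones — one semitone wider than the perfect eleventh (17) — giving an augmented eleventh.
(Equivalently, a compound augmented fourth: an augmented fourth plus an octave.)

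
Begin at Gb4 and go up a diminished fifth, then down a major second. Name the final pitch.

Up a diminished fifth from Gb4: Dbb5 (6 semitones up).
Dbb5 down a major second → Cbb5 (2 semitones).

Cbb5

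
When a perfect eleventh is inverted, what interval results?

First reduce the compound perfect eleventh to its simple form, a perfect fourth.
Inverted interval numbers add to nine, so a fourth pairs with a fifth (4 + 5 = 9).
The quality also flips — perfect stays perfect — giving a perfect fifth.

perfect fifth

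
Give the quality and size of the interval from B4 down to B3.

perfect octave

Descending from B4 to B3 is the same interval as ascending B3 to B4.
B to B is the same letter name, plus an octave: an octave.
The perfect octave spans 12 semitones, and B3 to B4 is exactly 12 semitones — so this is a perfect octave.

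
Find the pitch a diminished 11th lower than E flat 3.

B 1

Counting four letter names plus an octave down from E lands on B.
A diminished eleventh is 16 semitones; 16 semitones down from Eb3 gives B1.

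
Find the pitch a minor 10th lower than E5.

The tenth's letter: E down three letter names plus an octave → C.
Moving 15 semitones down from E5 (the size of a minor tenth) reaches C#4.

C#4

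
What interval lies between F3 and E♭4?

F to E spans seven letter names (F-G-A-B-C-D-E) — that makes it a seventh of some quality.
At 10 semitones, F3→Eb4 falls one short of a major seventh: minor.

minor seventh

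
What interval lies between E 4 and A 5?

E to A spans four letter names (E-F-G-A), plus an octave, so the interval is some kind of eleventh.
E4 to A5 is 17 semitones, matching the perfect eleventh exactly, so the quality is perfect.
(Equivalently, a compound perfect fourth: a perfect fourth plus an octave.)

perfect eleventh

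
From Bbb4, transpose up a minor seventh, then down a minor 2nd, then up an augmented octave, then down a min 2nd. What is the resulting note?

F#6

A minor seventh up from Bbb4 is Abb5.
Abb5 down a minor second → Gb5 (1 semitone).
An augmented octave up from Gb5 is G6.
G6 down a minor second → F#6 (1 semitone).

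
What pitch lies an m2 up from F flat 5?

G double-flat 5

Two letter names up from F: G.
A minor second spans 1 semitone, so from Fb5 the target pitch is Gbb5.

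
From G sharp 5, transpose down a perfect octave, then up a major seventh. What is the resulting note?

G#5 down a perfect octave → G#4 (12 semitones).
Up a major seventh from G#4: F##5 (11 semitones up).

F double-sharp 5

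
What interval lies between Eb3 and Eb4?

E to E is the same letter name, plus an octave: an octave.
Eb3 to Eb4 is 12 semitones, matching the perfect octave exactly, so the quality is perfect.

P8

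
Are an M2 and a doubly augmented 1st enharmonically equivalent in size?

Both span 2 semitones: a major second and a doubly augmented unison are the same chromatic distance.

Yes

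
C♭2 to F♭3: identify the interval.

C to F spans four letter names (C-D-E-F), plus an octave, so the interval is some kind of eleventh.
The perfect eleventh spans 17 semitones, and Cb2 to Fb3 is exactly 17 semitones — so this is a perfect eleventh.
(Equivalently, a compound perfect fourth: a perfect fourth plus an octave.)

perfect 11th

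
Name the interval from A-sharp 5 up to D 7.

diminished 11th

A to D spans four letter names (A-B-C-D), plus an octave, so the interval is some kind of eleventh.
The perfect eleventh is 17 semitones; here we have 16, one semitone narrower: diminished.
(Equivalently, a compound diminished fourth: a diminished fourth plus an octave.)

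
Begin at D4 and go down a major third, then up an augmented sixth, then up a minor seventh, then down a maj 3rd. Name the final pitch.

D5

Down a major third from D4: Bb3 (4 semitones down).
Up an augmented sixth from Bb3: G#4 (10 semitones up).
Up a minor seventh from G#4: F#5 (10 semitones up).
Down a major third from F#5: D5 (4 semitones down).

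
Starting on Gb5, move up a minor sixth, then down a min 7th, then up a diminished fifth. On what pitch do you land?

Up a minor sixth from Gb5: Ebb6 (8 semitones up).
A minor seventh down from Ebb6 is Fb5.
Up a diminished fifth from Fb5: Cbb6 (6 semitones up).

Cbb6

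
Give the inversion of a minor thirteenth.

major third

First reduce the compound minor thirteenth to its simple form, a minor sixth.
The rule of nine gives the new number: 9 − 6 = 3, so a sixth becomes a third.
The quality also flips — minor becomes major — giving a major third.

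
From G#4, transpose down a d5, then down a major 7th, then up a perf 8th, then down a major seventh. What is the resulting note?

E3

A diminished fifth down from G#4 is C##4.
Down a major seventh from C##4: D#3 (11 semitones down).
Up a perfect octave from D#3: D#4 (12 semitones up).
A major seventh down from D#4 is E3.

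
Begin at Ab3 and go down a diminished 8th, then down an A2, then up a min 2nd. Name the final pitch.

A diminished octave down from Ab3 is A2.
Down an augmented second from A2: Gb2 (3 semitones down).
Gb2 up a minor second → Abb2 (1 semitone).

Abb2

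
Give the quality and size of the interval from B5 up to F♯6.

perfect fifth

B to F spans five letter names (B-C-D-E-F) — that makes it a fifth of some quality.
Counting semitones, B5→F#6 is 7, which is the perfect fifth.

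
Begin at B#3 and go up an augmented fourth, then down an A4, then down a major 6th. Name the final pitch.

D#3

B#3 up an augmented fourth → E##4 (6 semitones).
An augmented fourth down from E##4 is B#3.
A major sixth down from B#3 is D#3.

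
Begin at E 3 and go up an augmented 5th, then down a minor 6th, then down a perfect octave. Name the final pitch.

D double-sharp 2

An augmented fifth up from E3 is B#3.
B#3 down a minor sixth → D##3 (8 semitones).
D##3 down a perfect octave → D##2 (12 semitones).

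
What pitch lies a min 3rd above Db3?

Counting three letter names up from D lands on F.
A minor third is 3 semitones; 3 semitones up from Db3 gives Fb3.

Fb3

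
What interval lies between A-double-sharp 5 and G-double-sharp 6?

A to G spans seven letter names (A-B-C-D-E-F-G), so the interval is some kind of seventh.
At 10 semitones, A##5→G##6 falls one short of a major seventh: minor.

minor 7th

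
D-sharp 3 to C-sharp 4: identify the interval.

minor seventh

D to C spans seven letter names (D-E-F-G-A-B-C), so the interval is some kind of seventh.
A major seventh would be 11 semitones, but D#3 to C#4 is 10 — one semitone narrower, making it a minor seventh.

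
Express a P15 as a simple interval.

perfect 8th

Subtracting seven from the interval number removes an octave: 15 − 7 = 8.
So a perfect fifteenth is an octave plus a perfect octave. The quality is unchanged.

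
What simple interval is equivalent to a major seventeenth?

M3

Each octave removed subtracts seven from the number: 17 − 14 = 3.
So a major seventeenth is 2 octaves plus a major third. The quality is unchanged.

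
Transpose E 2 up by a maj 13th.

C sharp 4

Six letters up from E (plus an octave) reaches C.
A major thirteenth spans 21 semitones, so from E2 the target pitch is C#4.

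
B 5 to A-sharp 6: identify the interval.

B to A spans seven letter names (B-C-D-E-F-G-A), so the interval is some kind of seventh.
B5 to A#6 is 11 semitones, matching the major seventh exactly, so the quality is major.

major seventh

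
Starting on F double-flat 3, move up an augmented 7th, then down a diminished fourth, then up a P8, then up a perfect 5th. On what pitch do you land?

F sharp 5

Up an augmented seventh from Fbb3: Eb4 (12 semitones up).
Eb4 down a diminished fourth → B3 (4 semitones).
A perfect octave up from B3 is B4.
Up a perfect fifth from B4: F#5 (7 semitones up).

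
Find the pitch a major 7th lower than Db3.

Ebb2

Seven letter names down from D: E.
Moving 11 semitones down from Db3 (the size of a major seventh) reaches Ebb2.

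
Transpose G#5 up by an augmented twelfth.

D##7

Counting five letter names plus an octave up from G lands on D.
Moving 20 semitones up from G#5 (the size of an augmented twelfth) reaches D##7.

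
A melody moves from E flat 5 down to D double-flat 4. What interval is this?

A9

Descending from Eb5 to Dbb4 is the same interval as ascending Dbb4 to Eb5.
D to E spans two letter names (D-E), plus an octave — that makes it a ninth of some quality.
The major ninth is 14 semitones; here we have 15, one semitone wider: augmented.
(Equivalently, a compound augmented second: an augmented second plus an octave.)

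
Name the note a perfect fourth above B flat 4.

E flat 5

The fourth takes the letter from B up to E.
Moving 5 semitones up from Bb4 (the size of a perfect fourth) reaches Eb5.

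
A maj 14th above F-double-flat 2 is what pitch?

The fourteenth's letter: F up seven letter names plus an octave → E.
A major fourteenth is 23 semitones; 23 semitones up from Fbb2 gives Ebb4.

E-double-flat 4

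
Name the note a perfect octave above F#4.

F#5

The letter stays F (same as the start), shifted an octave up.
A perfect octave spans 12 semitones, so from F#4 the target pitch is F#5.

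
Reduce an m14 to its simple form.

Subtracting seven from the interval number removes an octave: 14 − 7 = 7.
Quality carries through unchanged, so the simple form is a minor seventh.

minor 7th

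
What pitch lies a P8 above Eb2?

Eb3

The letter stays E (same as the start), shifted an octave up.
A perfect octave is 12 semitones; 12 semitones up from Eb2 gives Eb3.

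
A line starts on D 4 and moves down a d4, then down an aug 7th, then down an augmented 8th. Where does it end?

D4 down a diminished fourth → A#3 (4 semitones).
A#3 down an augmented seventh → Bb2 (12 semitones).
Bb2 down an augmented octave → Bbb1 (13 semitones).

B double-flat 1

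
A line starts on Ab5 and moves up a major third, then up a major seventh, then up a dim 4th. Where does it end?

Eb7

A major third up from Ab5 is C6.
Up a major seventh from C6: B6 (11 semitones up).
A diminished fourth up from B6 is Eb7.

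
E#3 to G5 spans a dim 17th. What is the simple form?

d3

Subtracting seven from the interval number removes an octave: 17 − 14 = 3.
That makes a diminished seventeenth a compound diminished third — 2 octaves plus a diminished third.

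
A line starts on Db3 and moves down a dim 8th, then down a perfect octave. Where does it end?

Db3 down a diminished octave → D2 (11 semitones).
A perfect octave down from D2 is D1.

D1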